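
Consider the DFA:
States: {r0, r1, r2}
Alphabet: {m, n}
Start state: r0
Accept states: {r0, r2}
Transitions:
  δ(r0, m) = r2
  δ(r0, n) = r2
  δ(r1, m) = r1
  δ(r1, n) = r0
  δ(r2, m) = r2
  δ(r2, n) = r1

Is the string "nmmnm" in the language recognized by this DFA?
Processing string "nmmnm":
  r0 --n--> r2
  r2 --m--> r2
  r2 --m--> r2
  r2 --n--> r1
  r1 --m--> r1
Final state: r1
Accept states: {r0, r2}
No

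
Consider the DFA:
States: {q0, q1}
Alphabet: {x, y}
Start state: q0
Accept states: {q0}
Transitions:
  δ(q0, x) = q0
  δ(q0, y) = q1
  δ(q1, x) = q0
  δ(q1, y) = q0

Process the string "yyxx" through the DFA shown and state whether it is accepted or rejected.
Processing string "yyxx":
  q0 --y--> q1
  q1 --y--> q0
  q0 --x--> q0
  q0 --x--> q0
Final state: q0
Accept states: {q0}
Yes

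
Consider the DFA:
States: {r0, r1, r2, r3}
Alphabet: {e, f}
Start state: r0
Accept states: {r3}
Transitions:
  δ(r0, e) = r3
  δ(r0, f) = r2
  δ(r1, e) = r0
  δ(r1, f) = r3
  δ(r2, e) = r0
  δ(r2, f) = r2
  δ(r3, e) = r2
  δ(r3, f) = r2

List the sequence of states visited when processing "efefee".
read 'e': r0 → r3
  read 'f': r3 → r2
  read 'e': r2 → r0
  read 'f': r0 → r2
  read 'e': r2 → r0
  read 'e': r0 → r3
r0 -> r3 -> r2 -> r0 -> r2 -> r0 -> r3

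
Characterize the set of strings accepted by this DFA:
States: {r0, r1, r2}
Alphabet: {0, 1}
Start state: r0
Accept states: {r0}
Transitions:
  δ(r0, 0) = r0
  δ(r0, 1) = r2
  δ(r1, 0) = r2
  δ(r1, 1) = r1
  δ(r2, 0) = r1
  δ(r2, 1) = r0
Testing a few strings:
  '001' → reject
  '1000' → reject
  '101' → reject
  '0' → accept
State roles: r0=value ≡ 0 (mod 3); r1=value ≡ 2 (mod 3); r2=value ≡ 1 (mod 3)
All binary strings representing a multiple of 3 (read in base 2; leading zeros allowed and ε counts as 0)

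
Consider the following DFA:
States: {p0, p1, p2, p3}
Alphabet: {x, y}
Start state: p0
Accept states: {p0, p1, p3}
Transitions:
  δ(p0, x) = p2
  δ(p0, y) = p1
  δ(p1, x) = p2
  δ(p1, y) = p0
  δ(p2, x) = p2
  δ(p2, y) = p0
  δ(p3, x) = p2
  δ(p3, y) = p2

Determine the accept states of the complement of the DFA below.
Complement accept states = All states \ Original accept states
= {p0, p1, p2, p3} \ {p0, p1, p3}
{p2}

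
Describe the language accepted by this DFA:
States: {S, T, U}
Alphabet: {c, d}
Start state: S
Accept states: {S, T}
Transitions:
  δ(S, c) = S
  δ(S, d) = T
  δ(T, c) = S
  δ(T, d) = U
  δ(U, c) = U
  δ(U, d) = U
Testing a few strings:
  'cddd' → reject
  'c' → accept
  'cdc' → accept
  'ccd' → accept
State roles: S=last symbol not d (ok); T=last symbol d (ok); U=saw dd (dead)
All strings over {c,d} with no two consecutive d's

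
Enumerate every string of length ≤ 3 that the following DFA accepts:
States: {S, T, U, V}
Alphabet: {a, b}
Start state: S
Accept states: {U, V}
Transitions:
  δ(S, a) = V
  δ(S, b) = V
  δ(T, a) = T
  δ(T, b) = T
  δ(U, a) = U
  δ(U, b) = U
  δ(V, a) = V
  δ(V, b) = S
a, b, aa, ba, aaa, aba, abb, baa, bba, bbb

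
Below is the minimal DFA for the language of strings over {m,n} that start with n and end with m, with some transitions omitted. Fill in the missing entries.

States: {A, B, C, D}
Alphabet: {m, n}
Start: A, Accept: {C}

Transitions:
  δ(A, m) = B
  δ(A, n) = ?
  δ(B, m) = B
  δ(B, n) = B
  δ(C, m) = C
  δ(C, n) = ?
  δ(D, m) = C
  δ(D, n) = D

From the language and accept set, identify what each state tracks — A: no input read; B: started with m (dead); C: started with n, last symbol m; D: started with n, last symbol n.
Each missing δ(q, a) is the state matching the new tracked value after reading a.
δ(A, n) = D; δ(C, n) = D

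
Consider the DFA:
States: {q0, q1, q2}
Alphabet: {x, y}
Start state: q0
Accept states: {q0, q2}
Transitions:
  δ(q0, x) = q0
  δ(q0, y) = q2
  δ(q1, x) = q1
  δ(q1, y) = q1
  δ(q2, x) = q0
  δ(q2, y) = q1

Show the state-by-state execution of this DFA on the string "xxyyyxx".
read 'x': q0 → q0
  read 'x': q0 → q0
  read 'y': q0 → q2
  read 'y': q2 → q1
  read 'y': q1 → q1
  read 'x': q1 → q1
  read 'x': q1 → q1
q0 -> q0 -> q0 -> q2 -> q1 -> q1 -> q1 -> q1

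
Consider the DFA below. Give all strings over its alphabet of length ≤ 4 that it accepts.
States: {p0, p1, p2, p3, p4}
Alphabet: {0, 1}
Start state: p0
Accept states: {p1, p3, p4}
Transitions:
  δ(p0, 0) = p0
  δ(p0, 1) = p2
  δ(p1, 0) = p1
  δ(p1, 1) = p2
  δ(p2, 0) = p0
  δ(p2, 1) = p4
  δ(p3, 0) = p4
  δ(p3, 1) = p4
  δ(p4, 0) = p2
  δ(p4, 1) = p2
11, 011, 0011, 1011, 1101, 1111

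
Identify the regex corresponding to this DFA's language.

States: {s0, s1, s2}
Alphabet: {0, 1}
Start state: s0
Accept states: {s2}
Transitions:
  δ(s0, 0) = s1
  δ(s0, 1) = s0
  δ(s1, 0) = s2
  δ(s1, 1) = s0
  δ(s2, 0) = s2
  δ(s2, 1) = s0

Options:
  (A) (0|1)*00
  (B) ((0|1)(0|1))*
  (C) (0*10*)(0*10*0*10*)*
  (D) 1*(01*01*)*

Check each option against the DFA on short strings; one disagreement eliminates an option:
  (A) (0|1)*00: agrees with the DFA on every string of length ≤ 6
  (B) ((0|1)(0|1))*: on ε the DFA stays in s0 and rejects (s0 ∉ Accept), but the regex matches it → eliminate
  (C) (0*10*)(0*10*0*10*)*: on '1' the DFA goes s0 → s0 and rejects (s0 ∉ Accept), but the regex matches it → eliminate
  (D) 1*(01*01*)*: on ε the DFA stays in s0 and rejects (s0 ∉ Accept), but the regex matches it → eliminate
Only (A) is consistent with the DFA.
(A) (0|1)*00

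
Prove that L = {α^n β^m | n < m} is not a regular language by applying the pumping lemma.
Assume L is regular with pumping length p. Idea: pumping up the α-block makes the α-count reach the β-count.
Choose s = α^p β^(p+1) ∈ L. By the pumping lemma, s = xyz with |xy| ≤ p, |y| > 0, so y = α^k with k ≥ 1. Then xy²z = α^(p+k) β^(p+1). Since p+k ≥ p+1, the number of α's is no longer strictly less than the number of β's, so xy²z ∉ L.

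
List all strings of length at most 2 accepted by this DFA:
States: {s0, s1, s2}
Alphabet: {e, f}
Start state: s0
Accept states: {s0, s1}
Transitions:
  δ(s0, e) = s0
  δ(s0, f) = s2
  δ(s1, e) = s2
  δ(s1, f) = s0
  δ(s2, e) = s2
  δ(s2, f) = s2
ε, e, ee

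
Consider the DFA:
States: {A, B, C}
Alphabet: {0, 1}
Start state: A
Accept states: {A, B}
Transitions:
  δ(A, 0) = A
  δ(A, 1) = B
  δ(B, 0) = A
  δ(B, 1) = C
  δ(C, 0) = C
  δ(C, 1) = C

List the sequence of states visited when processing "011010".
read '0': A → A
  read '1': A → B
  read '1': B → C
  read '0': C → C
  read '1': C → C
  read '0': C → C
A -> A -> B -> C -> C -> C -> C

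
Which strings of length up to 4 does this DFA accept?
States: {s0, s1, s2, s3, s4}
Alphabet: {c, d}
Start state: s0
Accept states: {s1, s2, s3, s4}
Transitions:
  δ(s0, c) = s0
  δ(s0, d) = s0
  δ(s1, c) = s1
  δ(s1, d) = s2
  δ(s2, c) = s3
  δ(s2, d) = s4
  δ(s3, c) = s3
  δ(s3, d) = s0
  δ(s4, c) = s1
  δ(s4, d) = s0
None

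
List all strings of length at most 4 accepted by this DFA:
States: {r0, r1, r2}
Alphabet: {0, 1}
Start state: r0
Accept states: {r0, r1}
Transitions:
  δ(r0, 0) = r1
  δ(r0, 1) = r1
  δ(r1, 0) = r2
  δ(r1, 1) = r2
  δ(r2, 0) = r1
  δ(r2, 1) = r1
ε, 0, 1, 000, 001, 010, 011, 100, 101, 110, 111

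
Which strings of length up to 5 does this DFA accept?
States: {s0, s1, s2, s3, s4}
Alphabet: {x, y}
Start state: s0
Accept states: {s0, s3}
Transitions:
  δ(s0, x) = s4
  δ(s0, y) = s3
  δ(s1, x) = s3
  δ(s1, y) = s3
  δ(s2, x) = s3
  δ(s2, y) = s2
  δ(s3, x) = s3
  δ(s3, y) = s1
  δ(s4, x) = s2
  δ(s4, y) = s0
ε, y, xy, yx, xxx, xyy, yxx, yyx, yyy, xxxx, xxyx, xyxy, xyyx, yxxx, yxyx, yxyy, yyxx, yyyx, xxxxx, xxxyx, xxxyy, xxyxx, xxyyx, xyxxx, xyxyy, xyyxx, xyyyx, xyyyy, yxxxx, yxxyx, yxxyy, yxyxx, yxyyx, yyxxx, yyxyx, yyxyy, yyyxx, yyyyx, yyyyy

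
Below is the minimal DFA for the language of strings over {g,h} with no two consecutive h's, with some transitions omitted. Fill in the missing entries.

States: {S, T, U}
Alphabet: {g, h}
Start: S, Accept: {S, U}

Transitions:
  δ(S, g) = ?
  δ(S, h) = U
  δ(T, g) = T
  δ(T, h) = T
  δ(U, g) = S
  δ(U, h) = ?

From the language and accept set, identify what each state tracks — S: last symbol not h (ok); T: saw hh (dead); U: last symbol h (ok).
Each missing δ(q, a) is the state matching the new tracked value after reading a.
δ(S, g) = S; δ(U, h) = T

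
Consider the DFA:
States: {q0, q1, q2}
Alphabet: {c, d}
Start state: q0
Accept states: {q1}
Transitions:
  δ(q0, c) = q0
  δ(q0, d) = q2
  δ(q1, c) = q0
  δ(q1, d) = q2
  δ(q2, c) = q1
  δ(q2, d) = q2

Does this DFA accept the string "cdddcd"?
Processing string "cdddcd":
  q0 --c--> q0
  q0 --d--> q2
  q2 --d--> q2
  q2 --d--> q2
  q2 --c--> q1
  q1 --d--> q2
Final state: q2
Accept states: {q1}
No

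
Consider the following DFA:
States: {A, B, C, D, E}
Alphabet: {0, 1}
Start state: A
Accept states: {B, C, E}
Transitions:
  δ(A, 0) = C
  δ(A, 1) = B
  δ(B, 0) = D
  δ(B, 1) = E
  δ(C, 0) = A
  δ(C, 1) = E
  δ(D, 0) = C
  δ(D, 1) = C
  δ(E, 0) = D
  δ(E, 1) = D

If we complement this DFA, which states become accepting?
Complement accept states = All states \ Original accept states
= {A, B, C, D, E} \ {B, C, E}
{A, D}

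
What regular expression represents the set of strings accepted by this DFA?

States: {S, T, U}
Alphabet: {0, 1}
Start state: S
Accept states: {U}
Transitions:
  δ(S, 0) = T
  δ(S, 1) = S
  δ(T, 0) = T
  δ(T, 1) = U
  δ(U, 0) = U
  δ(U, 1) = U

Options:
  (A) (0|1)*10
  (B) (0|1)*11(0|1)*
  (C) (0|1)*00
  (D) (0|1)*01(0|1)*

Check each option against the DFA on short strings; one disagreement eliminates an option:
  (A) (0|1)*10: on '01' the DFA goes S → T → U and accepts (U ∈ Accept), but the regex does not match it → eliminate
  (B) (0|1)*11(0|1)*: on '01' the DFA goes S → T → U and accepts (U ∈ Accept), but the regex does not match it → eliminate
  (C) (0|1)*00: on '00' the DFA goes S → T → T and rejects (T ∉ Accept), but the regex matches it → eliminate
  (D) (0|1)*01(0|1)*: agrees with the DFA on every string of length ≤ 6
Only (D) is consistent with the DFA.
(D) (0|1)*01(0|1)*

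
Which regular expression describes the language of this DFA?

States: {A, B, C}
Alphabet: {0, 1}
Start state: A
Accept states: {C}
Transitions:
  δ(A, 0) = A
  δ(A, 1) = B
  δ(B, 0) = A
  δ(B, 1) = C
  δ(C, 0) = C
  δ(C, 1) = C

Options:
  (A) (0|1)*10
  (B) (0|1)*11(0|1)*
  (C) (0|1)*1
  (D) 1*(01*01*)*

Check each option against the DFA on short strings; one disagreement eliminates an option:
  (A) (0|1)*10: on '10' the DFA goes A → B → A and rejects (A ∉ Accept), but the regex matches it → eliminate
  (B) (0|1)*11(0|1)*: agrees with the DFA on every string of length ≤ 6
  (C) (0|1)*1: on '1' the DFA goes A → B and rejects (B ∉ Accept), but the regex matches it → eliminate
  (D) 1*(01*01*)*: on ε the DFA stays in A and rejects (A ∉ Accept), but the regex matches it → eliminate
Only (B) is consistent with the DFA.
(B) (0|1)*11(0|1)*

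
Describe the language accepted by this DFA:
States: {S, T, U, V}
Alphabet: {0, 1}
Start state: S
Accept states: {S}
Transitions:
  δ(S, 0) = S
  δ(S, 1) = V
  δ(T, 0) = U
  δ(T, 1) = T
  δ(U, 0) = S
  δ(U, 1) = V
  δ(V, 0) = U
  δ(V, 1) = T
Testing a few strings:
  '01' → reject
  '10' → reject
  '0101' → reject
  '0' → accept
State roles: S=value ≡ 0 (mod 4); T=value ≡ 3 (mod 4); U=value ≡ 2 (mod 4); V=value ≡ 1 (mod 4)
All binary strings representing a multiple of 4 (read in base 2; leading zeros allowed and ε counts as 0)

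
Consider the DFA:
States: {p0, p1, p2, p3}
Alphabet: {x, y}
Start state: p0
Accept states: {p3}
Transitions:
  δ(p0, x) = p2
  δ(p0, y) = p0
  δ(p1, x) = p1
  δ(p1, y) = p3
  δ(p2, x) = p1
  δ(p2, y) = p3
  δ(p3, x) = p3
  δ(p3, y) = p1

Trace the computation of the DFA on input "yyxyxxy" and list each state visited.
read 'y': p0 → p0
  read 'y': p0 → p0
  read 'x': p0 → p2
  read 'y': p2 → p3
  read 'x': p3 → p3
  read 'x': p3 → p3
  read 'y': p3 → p1
p0 -> p0 -> p0 -> p2 -> p3 -> p3 -> p3 -> p1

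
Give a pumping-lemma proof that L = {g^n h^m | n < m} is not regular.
Assume L is regular with pumping length p. Idea: pumping up the g-block makes the g-count reach the h-count.
Choose s = g^p h^(p+1) ∈ L. By the pumping lemma, s = xyz with |xy| ≤ p, |y| > 0, so y = g^k with k ≥ 1. Then xy²z = g^(p+k) h^(p+1). Since p+k ≥ p+1, the number of g's is no longer strictly less than the number of h's, so xy²z ∉ L.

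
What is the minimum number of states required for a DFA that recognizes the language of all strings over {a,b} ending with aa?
By Myhill–Nerode, count the distinguishable equivalence classes: three classes — 0, 1, or ≥2 trailing a's.
3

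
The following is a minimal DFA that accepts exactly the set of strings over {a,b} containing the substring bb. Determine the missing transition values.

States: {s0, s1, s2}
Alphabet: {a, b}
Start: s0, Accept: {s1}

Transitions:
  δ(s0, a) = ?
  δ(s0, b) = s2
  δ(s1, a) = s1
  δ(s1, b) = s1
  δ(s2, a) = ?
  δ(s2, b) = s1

From the language and accept set, identify what each state tracks — s0: no progress toward bb; s1: substring bb seen; s2: one trailing b.
Each missing δ(q, a) is the state matching the new tracked value after reading a.
δ(s0, a) = s0; δ(s2, a) = s0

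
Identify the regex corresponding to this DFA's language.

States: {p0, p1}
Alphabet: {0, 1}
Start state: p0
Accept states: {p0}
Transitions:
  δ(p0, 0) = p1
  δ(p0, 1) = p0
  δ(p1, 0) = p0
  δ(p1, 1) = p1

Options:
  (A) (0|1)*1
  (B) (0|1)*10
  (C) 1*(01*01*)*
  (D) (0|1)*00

Check each option against the DFA on short strings; one disagreement eliminates an option:
  (A) (0|1)*1: on ε the DFA stays in p0 and accepts (p0 ∈ Accept), but the regex does not match it → eliminate
  (B) (0|1)*10: on ε the DFA stays in p0 and accepts (p0 ∈ Accept), but the regex does not match it → eliminate
  (C) 1*(01*01*)*: agrees with the DFA on every string of length ≤ 6
  (D) (0|1)*00: on ε the DFA stays in p0 and accepts (p0 ∈ Accept), but the regex does not match it → eliminate
Only (C) is consistent with the DFA.
(C) 1*(01*01*)*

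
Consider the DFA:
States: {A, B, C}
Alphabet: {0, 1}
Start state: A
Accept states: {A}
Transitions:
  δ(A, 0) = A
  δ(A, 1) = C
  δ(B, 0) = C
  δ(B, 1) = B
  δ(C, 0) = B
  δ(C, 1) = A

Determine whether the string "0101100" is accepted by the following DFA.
Processing string "0101100":
  A --0--> A
  A --1--> C
  C --0--> B
  B --1--> B
  B --1--> B
  B --0--> C
  C --0--> B
Final state: B
Accept states: {A}
No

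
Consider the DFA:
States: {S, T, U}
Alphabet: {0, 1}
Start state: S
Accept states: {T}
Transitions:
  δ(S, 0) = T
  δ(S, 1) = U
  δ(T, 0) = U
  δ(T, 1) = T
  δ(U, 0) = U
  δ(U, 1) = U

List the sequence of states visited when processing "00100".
read '0': S → T
  read '0': T → U
  read '1': U → U
  read '0': U → U
  read '0': U → U
S -> T -> U -> U -> U -> U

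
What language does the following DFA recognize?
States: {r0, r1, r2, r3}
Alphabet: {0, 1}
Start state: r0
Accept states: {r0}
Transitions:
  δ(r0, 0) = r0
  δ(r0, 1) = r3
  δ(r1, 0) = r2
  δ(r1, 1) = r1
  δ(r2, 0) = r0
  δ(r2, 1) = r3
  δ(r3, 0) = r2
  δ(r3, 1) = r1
Testing a few strings:
  '00' → accept
  '011' → reject
  '0' → accept
  '000' → accept
State roles: r0=value ≡ 0 (mod 4); r1=value ≡ 3 (mod 4); r2=value ≡ 2 (mod 4); r3=value ≡ 1 (mod 4)
All binary strings representing a multiple of 4 (read in base 2; leading zeros allowed and ε counts as 0)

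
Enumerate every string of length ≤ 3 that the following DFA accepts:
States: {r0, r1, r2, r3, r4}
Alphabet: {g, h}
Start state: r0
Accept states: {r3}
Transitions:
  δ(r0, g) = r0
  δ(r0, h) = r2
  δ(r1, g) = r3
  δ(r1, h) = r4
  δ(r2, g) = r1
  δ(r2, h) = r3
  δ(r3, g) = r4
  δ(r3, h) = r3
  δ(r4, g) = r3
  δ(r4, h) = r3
hh, ghh, hgg, hhh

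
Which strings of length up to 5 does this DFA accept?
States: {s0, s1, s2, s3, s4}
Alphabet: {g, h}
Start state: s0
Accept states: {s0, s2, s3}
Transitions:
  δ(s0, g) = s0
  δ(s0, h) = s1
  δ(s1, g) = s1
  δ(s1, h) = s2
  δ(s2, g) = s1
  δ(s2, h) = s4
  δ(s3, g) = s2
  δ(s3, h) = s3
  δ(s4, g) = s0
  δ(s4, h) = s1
ε, g, gg, hh, ggg, ghh, hgh, gggg, gghh, ghgh, hggh, hhgh, hhhg, ggggg, ggghh, gghgh, ghggh, ghhgh, ghhhg, hgggh, hghgh, hghhg, hhggh, hhhgg, hhhhh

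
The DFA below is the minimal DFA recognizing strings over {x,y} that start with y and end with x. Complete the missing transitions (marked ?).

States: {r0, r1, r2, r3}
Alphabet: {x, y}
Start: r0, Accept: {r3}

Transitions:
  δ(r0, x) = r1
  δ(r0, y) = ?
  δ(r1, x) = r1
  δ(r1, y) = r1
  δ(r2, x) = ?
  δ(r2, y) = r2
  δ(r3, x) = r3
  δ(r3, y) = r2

From the language and accept set, identify what each state tracks — r0: no input read; r1: started with x (dead); r2: started with y, last symbol y; r3: started with y, last symbol x.
Each missing δ(q, a) is the state matching the new tracked value after reading a.
δ(r0, y) = r2; δ(r2, x) = r3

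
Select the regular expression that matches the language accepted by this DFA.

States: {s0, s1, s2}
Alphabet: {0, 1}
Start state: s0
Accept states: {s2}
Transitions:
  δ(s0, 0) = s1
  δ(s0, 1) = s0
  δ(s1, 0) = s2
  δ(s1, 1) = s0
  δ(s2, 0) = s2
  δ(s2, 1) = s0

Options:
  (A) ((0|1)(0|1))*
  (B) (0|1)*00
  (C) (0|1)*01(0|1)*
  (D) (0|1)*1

Check each option against the DFA on short strings; one disagreement eliminates an option:
  (A) ((0|1)(0|1))*: on ε the DFA stays in s0 and rejects (s0 ∉ Accept), but the regex matches it → eliminate
  (B) (0|1)*00: agrees with the DFA on every string of length ≤ 6
  (C) (0|1)*01(0|1)*: on '00' the DFA goes s0 → s1 → s2 and accepts (s2 ∈ Accept), but the regex does not match it → eliminate
  (D) (0|1)*1: on '1' the DFA goes s0 → s0 and rejects (s0 ∉ Accept), but the regex matches it → eliminate
Only (B) is consistent with the DFA.
(B) (0|1)*00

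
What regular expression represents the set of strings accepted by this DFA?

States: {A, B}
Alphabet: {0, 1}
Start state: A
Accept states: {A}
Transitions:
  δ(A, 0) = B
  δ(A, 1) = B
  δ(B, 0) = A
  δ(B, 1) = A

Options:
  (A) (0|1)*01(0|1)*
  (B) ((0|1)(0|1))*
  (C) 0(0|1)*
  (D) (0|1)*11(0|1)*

Check each option against the DFA on short strings; one disagreement eliminates an option:
  (A) (0|1)*01(0|1)*: on ε the DFA stays in A and accepts (A ∈ Accept), but the regex does not match it → eliminate
  (B) ((0|1)(0|1))*: agrees with the DFA on every string of length ≤ 6
  (C) 0(0|1)*: on ε the DFA stays in A and accepts (A ∈ Accept), but the regex does not match it → eliminate
  (D) (0|1)*11(0|1)*: on ε the DFA stays in A and accepts (A ∈ Accept), but the regex does not match it → eliminate
Only (B) is consistent with the DFA.
(B) ((0|1)(0|1))*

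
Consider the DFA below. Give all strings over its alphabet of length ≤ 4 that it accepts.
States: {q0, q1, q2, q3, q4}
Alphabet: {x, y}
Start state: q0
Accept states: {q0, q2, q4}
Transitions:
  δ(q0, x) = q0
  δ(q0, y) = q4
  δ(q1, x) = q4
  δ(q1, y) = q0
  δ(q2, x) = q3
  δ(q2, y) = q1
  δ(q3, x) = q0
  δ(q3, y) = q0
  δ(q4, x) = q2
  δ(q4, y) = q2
ε, x, y, xx, xy, yx, yy, xxx, xxy, xyx, xyy, xxxx, xxxy, xxyx, xxyy, yxxx, yxxy, yxyx, yxyy, yyxx, yyxy, yyyx, yyyy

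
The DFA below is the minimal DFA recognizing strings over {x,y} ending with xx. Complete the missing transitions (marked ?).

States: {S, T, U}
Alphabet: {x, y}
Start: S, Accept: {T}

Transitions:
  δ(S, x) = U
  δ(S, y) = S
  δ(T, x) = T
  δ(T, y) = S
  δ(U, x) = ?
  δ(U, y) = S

From the language and accept set, identify what each state tracks — S: last symbol not x; T: two trailing x's; U: one trailing x.
Each missing δ(q, a) is the state matching the new tracked value after reading a.
δ(U, x) = T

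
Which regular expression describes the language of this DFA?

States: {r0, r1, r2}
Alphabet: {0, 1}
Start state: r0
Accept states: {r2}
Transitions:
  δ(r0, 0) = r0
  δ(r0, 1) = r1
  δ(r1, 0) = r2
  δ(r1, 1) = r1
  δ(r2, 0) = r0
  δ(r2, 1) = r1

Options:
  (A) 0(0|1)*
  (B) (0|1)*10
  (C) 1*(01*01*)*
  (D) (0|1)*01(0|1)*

Check each option against the DFA on short strings; one disagreement eliminates an option:
  (A) 0(0|1)*: on '0' the DFA goes r0 → r0 and rejects (r0 ∉ Accept), but the regex matches it → eliminate
  (B) (0|1)*10: agrees with the DFA on every string of length ≤ 6
  (C) 1*(01*01*)*: on ε the DFA stays in r0 and rejects (r0 ∉ Accept), but the regex matches it → eliminate
  (D) (0|1)*01(0|1)*: on '01' the DFA goes r0 → r0 → r1 and rejects (r1 ∉ Accept), but the regex matches it → eliminate
Only (B) is consistent with the DFA.
(B) (0|1)*10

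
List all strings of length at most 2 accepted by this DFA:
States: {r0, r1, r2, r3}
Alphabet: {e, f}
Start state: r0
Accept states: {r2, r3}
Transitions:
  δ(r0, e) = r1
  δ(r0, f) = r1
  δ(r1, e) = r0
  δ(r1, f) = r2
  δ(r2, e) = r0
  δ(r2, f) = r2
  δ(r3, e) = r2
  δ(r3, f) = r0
ef, ff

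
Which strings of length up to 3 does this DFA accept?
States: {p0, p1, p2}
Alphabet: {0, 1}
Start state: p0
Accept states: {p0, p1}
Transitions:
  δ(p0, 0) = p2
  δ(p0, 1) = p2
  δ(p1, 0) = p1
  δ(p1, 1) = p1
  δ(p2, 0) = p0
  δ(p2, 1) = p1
ε, 00, 01, 10, 11, 010, 011, 110, 111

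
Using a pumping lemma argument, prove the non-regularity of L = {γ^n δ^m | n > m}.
Assume L is regular with pumping length p. Idea: pumping down the γ-block drops the γ-count to at most the δ-count.
Choose s = γ^(p+1) δ^p ∈ L (|s| = 2p+1 ≥ p). By the pumping lemma, s = xyz with |xy| ≤ p, |y| > 0, so y = γ^k with k ≥ 1. Take i = 0: xz = γ^(p+1−k) δ^p. Since k ≥ 1, p+1−k ≤ p, so the number of γ's is no longer strictly greater than the number of δ's, hence xz ∉ L.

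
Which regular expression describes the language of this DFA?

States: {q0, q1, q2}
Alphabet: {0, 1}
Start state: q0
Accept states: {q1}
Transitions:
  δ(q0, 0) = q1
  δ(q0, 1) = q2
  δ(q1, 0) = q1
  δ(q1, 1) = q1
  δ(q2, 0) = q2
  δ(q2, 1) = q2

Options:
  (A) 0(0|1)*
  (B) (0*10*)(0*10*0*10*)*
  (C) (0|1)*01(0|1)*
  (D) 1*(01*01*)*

Check each option against the DFA on short strings; one disagreement eliminates an option:
  (A) 0(0|1)*: agrees with the DFA on every string of length ≤ 6
  (B) (0*10*)(0*10*0*10*)*: on '0' the DFA goes q0 → q1 and accepts (q1 ∈ Accept), but the regex does not match it → eliminate
  (C) (0|1)*01(0|1)*: on '0' the DFA goes q0 → q1 and accepts (q1 ∈ Accept), but the regex does not match it → eliminate
  (D) 1*(01*01*)*: on ε the DFA stays in q0 and rejects (q0 ∉ Accept), but the regex matches it → eliminate
Only (A) is consistent with the DFA.
(A) 0(0|1)*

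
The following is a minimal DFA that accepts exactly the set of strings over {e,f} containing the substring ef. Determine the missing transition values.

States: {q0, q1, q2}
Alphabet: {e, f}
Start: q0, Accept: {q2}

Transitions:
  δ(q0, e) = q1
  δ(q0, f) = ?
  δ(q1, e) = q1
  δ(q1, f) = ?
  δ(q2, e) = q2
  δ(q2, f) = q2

From the language and accept set, identify what each state tracks — q0: no e seen yet; q1: seen a e, waiting for f; q2: substring ef seen.
Each missing δ(q, a) is the state matching the new tracked value after reading a.
δ(q0, f) = q0; δ(q1, f) = q2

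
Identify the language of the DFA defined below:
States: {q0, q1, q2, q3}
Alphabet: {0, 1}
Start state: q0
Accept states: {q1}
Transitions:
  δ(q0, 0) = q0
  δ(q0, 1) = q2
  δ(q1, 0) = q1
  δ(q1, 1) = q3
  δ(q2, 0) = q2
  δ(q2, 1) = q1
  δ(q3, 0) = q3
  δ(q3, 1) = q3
Testing a few strings:
  '0101' → accept
  '0' → reject
  '011' → accept
  '1110' → reject
State roles: q0=zero 1's; q1=two 1's; q2=one 1; q3=≥ three 1's (dead)
All binary strings containing exactly two 1's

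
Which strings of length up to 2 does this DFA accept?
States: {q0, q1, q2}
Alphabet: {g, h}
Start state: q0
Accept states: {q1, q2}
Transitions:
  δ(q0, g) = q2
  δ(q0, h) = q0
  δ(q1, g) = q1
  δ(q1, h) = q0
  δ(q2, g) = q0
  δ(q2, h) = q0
g, hg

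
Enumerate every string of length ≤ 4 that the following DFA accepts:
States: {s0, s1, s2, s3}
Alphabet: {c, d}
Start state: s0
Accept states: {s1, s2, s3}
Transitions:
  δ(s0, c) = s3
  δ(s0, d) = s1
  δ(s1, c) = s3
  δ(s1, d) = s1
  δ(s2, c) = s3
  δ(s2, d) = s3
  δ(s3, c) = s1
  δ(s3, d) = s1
c, d, cc, cd, dc, dd, ccc, ccd, cdc, cdd, dcc, dcd, ddc, ddd, cccc, cccd, ccdc, ccdd, cdcc, cdcd, cddc, cddd, dccc, dccd, dcdc, dcdd, ddcc, ddcd, dddc, dddd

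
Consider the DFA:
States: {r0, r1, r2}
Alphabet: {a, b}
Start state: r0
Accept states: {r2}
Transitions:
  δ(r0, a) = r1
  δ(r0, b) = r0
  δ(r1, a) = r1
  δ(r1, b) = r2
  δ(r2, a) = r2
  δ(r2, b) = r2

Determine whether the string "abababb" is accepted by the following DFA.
Processing string "abababb":
  r0 --a--> r1
  r1 --b--> r2
  r2 --a--> r2
  r2 --b--> r2
  r2 --a--> r2
  r2 --b--> r2
  r2 --b--> r2
Final state: r2
Accept states: {r2}
Yes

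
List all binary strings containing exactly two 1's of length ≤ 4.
11, 011, 101, 110, 0011, 0101, 0110, 1001, 1010, 1100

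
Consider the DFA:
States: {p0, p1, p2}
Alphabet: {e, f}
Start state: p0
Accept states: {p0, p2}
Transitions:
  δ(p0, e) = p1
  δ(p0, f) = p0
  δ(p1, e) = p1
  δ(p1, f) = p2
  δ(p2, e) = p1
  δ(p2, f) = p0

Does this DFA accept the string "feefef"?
Processing string "feefef":
  p0 --f--> p0
  p0 --e--> p1
  p1 --e--> p1
  p1 --f--> p2
  p2 --e--> p1
  p1 --f--> p2
Final state: p2
Accept states: {p0, p2}
Yes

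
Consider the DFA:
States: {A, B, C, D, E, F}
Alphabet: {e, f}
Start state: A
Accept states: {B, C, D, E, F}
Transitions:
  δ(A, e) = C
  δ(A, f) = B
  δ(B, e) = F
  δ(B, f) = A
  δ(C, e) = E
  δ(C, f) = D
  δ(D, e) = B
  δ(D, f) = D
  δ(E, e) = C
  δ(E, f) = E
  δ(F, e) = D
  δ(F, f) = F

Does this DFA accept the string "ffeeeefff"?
Processing string "ffeeeefff":
  A --f--> B
  B --f--> A
  A --e--> C
  C --e--> E
  E --e--> C
  C --e--> E
  E --f--> E
  E --f--> E
  E --f--> E
Final state: E
Accept states: {B, C, D, E, F}
Yes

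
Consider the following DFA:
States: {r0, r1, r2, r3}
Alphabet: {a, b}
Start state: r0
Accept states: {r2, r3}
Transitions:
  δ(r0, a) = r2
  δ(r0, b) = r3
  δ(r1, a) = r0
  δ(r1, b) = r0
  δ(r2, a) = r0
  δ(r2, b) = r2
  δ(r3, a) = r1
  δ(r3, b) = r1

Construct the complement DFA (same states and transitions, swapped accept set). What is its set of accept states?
Complement accept states = All states \ Original accept states
= {r0, r1, r2, r3} \ {r2, r3}
{r0, r1}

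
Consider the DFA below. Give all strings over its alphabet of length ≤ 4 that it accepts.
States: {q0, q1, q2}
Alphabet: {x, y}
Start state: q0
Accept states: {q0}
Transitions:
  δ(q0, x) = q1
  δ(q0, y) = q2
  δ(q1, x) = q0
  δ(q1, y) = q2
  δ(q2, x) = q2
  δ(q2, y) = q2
ε, xx, xxxx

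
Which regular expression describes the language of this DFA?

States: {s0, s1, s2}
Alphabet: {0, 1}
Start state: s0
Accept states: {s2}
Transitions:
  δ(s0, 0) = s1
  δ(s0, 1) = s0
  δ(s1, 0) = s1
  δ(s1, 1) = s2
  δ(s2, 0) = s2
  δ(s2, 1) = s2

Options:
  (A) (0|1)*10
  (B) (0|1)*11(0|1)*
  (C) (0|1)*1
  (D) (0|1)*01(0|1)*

Check each option against the DFA on short strings; one disagreement eliminates an option:
  (A) (0|1)*10: on '01' the DFA goes s0 → s1 → s2 and accepts (s2 ∈ Accept), but the regex does not match it → eliminate
  (B) (0|1)*11(0|1)*: on '01' the DFA goes s0 → s1 → s2 and accepts (s2 ∈ Accept), but the regex does not match it → eliminate
  (C) (0|1)*1: on '1' the DFA goes s0 → s0 and rejects (s0 ∉ Accept), but the regex matches it → eliminate
  (D) (0|1)*01(0|1)*: agrees with the DFA on every string of length ≤ 6
Only (D) is consistent with the DFA.
(D) (0|1)*01(0|1)*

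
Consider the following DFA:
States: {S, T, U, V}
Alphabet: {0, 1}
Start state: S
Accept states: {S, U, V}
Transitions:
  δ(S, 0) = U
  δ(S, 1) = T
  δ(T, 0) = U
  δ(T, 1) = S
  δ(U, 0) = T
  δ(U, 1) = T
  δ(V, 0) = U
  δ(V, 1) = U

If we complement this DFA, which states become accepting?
Complement accept states = All states \ Original accept states
= {S, T, U, V} \ {S, U, V}
{T}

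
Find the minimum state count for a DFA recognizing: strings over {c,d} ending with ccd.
By Myhill–Nerode, count the distinguishable equivalence classes: 4 classes — one per longest suffix of the input that is a prefix of 'ccd' (lengths 0 through 3); only the length-3 class is accepting.
4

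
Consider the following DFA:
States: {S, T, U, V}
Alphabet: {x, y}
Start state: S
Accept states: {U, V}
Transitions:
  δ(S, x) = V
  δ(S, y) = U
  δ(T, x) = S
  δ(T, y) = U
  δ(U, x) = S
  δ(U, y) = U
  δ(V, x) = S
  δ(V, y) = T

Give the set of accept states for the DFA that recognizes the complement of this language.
Complement accept states = All states \ Original accept states
= {S, T, U, V} \ {U, V}
{S, T}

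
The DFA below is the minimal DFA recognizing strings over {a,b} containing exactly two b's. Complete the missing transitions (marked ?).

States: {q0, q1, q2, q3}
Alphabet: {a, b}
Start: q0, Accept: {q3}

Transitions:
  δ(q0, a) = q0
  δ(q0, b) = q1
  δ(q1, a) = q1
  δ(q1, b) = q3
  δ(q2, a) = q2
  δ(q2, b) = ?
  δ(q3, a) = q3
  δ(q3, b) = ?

From the language and accept set, identify what each state tracks — q0: zero b's; q1: one b; q2: ≥ three b's (dead); q3: two b's.
Each missing δ(q, a) is the state matching the new tracked value after reading a.
δ(q2, b) = q2; δ(q3, b) = q2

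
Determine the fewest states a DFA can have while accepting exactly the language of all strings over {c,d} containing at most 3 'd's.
By Myhill–Nerode, count the distinguishable equivalence classes: 5 classes — having seen 0, 1, …, 3, or >3 copies of 'd'; counts 0 through 3 are accepting and >3 is dead.
5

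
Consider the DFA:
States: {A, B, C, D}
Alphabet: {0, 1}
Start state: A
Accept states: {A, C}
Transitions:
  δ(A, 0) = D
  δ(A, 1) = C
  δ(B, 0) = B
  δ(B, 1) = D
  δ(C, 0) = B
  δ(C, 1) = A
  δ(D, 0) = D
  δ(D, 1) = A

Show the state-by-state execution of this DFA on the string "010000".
read '0': A → D
  read '1': D → A
  read '0': A → D
  read '0': D → D
  read '0': D → D
  read '0': D → D
A -> D -> A -> D -> D -> D -> D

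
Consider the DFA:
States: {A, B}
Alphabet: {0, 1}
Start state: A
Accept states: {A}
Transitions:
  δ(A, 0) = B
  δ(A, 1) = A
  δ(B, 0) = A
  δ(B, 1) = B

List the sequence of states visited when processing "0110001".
read '0': A → B
  read '1': B → B
  read '1': B → B
  read '0': B → A
  read '0': A → B
  read '0': B → A
  read '1': A → A
A -> B -> B -> B -> A -> B -> A -> A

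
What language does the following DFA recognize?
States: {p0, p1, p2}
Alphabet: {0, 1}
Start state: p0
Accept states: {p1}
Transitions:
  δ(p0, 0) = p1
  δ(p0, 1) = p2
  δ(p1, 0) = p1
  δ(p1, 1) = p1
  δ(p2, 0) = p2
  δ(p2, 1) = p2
Testing a few strings:
  '01' → accept
  '10' → reject
  '1' → reject
  '00' → accept
State roles: p0=no input read; p1=started with 0; p2=started with 1 (dead)
All binary strings starting with 0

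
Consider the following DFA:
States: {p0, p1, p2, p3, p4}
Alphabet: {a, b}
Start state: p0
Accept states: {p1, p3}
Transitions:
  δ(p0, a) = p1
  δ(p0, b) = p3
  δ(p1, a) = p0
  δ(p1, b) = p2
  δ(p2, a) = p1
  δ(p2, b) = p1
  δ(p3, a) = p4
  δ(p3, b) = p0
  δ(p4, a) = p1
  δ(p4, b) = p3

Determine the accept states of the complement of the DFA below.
Complement accept states = All states \ Original accept states
= {p0, p1, p2, p3, p4} \ {p1, p3}
{p0, p2, p4}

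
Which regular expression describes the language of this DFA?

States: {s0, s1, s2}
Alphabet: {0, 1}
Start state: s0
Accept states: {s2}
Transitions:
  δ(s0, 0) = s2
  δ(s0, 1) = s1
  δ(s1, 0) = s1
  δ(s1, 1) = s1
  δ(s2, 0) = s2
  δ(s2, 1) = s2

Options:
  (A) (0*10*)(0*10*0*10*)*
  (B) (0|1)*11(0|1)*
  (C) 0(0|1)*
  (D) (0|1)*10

Check each option against the DFA on short strings; one disagreement eliminates an option:
  (A) (0*10*)(0*10*0*10*)*: on '0' the DFA goes s0 → s2 and accepts (s2 ∈ Accept), but the regex does not match it → eliminate
  (B) (0|1)*11(0|1)*: on '0' the DFA goes s0 → s2 and accepts (s2 ∈ Accept), but the regex does not match it → eliminate
  (C) 0(0|1)*: agrees with the DFA on every string of length ≤ 6
  (D) (0|1)*10: on '0' the DFA goes s0 → s2 and accepts (s2 ∈ Accept), but the regex does not match it → eliminate
Only (C) is consistent with the DFA.
(C) 0(0|1)*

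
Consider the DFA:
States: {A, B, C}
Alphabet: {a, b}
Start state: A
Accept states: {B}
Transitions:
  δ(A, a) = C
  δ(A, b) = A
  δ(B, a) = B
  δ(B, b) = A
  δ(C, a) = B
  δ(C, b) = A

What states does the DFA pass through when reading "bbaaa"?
read 'b': A → A
  read 'b': A → A
  read 'a': A → C
  read 'a': C → B
  read 'a': B → B
A -> A -> A -> C -> B -> B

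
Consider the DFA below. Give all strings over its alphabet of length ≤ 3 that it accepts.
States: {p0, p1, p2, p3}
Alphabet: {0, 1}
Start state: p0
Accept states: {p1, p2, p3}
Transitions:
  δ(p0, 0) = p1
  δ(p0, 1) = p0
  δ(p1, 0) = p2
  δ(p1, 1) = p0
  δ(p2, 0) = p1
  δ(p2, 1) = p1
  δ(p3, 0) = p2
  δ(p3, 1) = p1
0, 00, 10, 000, 001, 010, 100, 110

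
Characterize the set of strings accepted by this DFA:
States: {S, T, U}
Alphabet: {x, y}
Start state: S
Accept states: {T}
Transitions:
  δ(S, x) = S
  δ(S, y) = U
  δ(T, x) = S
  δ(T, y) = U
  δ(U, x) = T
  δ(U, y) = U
Testing a few strings:
  'xxxx' → reject
  'yy' → reject
  'y' → reject
  'x' → reject
State roles: S=no suffix match; T=suffix is yx; U=one trailing y
All strings over {x,y} ending with yx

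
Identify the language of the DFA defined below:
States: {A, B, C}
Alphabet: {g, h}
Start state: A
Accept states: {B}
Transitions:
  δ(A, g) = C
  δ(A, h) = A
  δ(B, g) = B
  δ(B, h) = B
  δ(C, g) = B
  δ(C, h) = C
Testing a few strings:
  'ghhh' → reject
  'hhgh' → reject
  'hh' → reject
  'hhhh' → reject
State roles: A=zero g's seen; B=≥ two g's seen; C=one g seen
All strings over {g,h} containing at least two g's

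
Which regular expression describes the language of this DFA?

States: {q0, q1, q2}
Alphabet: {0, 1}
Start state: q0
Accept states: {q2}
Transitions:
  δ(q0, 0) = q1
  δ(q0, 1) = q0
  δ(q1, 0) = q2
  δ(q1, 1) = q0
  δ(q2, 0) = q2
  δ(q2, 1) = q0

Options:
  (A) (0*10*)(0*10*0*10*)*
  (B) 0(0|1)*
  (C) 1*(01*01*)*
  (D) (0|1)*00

Check each option against the DFA on short strings; one disagreement eliminates an option:
  (A) (0*10*)(0*10*0*10*)*: on '1' the DFA goes q0 → q0 and rejects (q0 ∉ Accept), but the regex matches it → eliminate
  (B) 0(0|1)*: on '0' the DFA goes q0 → q1 and rejects (q1 ∉ Accept), but the regex matches it → eliminate
  (C) 1*(01*01*)*: on ε the DFA stays in q0 and rejects (q0 ∉ Accept), but the regex matches it → eliminate
  (D) (0|1)*00: agrees with the DFA on every string of length ≤ 6
Only (D) is consistent with the DFA.
(D) (0|1)*00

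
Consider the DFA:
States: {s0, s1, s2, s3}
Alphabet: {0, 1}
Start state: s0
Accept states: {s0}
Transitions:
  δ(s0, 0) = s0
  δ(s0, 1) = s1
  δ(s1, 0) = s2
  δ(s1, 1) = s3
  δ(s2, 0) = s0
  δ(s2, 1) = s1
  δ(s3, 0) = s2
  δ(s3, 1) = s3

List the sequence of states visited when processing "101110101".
read '1': s0 → s1
  read '0': s1 → s2
  read '1': s2 → s1
  read '1': s1 → s3
  read '1': s3 → s3
  read '0': s3 → s2
  read '1': s2 → s1
  read '0': s1 → s2
  read '1': s2 → s1
s0 -> s1 -> s2 -> s1 -> s3 -> s3 -> s2 -> s1 -> s2 -> s1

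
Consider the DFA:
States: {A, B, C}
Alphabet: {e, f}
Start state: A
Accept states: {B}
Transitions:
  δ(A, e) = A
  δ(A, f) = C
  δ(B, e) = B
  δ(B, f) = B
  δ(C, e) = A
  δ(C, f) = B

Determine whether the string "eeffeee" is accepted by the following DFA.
Processing string "eeffeee":
  A --e--> A
  A --e--> A
  A --f--> C
  C --f--> B
  B --e--> B
  B --e--> B
  B --e--> B
Final state: B
Accept states: {B}
Yes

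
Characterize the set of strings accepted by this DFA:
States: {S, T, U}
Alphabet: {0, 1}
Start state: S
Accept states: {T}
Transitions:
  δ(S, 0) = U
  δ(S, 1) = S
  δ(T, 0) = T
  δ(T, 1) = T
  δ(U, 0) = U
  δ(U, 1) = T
Testing a few strings:
  '010' → accept
  '0100' → accept
  '0001' → accept
  '00' → reject
State roles: S=no 0 seen yet; T=substring 01 seen; U=seen a 0, waiting for 1
All binary strings containing the substring 01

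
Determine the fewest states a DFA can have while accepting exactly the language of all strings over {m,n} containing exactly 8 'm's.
By Myhill–Nerode, count the distinguishable equivalence classes: 10 classes — having seen 0, 1, …, 8, or >8 copies of 'm'; the count-8 class is the only accepting one and >8 is dead.
10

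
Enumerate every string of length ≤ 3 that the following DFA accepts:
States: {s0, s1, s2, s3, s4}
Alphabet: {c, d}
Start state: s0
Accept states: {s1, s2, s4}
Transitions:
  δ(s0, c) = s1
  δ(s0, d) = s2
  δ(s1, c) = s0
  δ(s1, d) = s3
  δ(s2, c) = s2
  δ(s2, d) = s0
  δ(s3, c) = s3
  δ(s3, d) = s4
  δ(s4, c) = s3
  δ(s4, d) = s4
c, d, dc, ccc, ccd, cdd, dcc, ddc, ddd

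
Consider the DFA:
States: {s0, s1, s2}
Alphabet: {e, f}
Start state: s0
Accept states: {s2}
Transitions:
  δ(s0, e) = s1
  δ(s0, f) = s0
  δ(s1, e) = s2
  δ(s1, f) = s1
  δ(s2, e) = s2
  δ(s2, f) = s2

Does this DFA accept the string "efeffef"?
Processing string "efeffef":
  s0 --e--> s1
  s1 --f--> s1
  s1 --e--> s2
  s2 --f--> s2
  s2 --f--> s2
  s2 --e--> s2
  s2 --f--> s2
Final state: s2
Accept states: {s2}
Yes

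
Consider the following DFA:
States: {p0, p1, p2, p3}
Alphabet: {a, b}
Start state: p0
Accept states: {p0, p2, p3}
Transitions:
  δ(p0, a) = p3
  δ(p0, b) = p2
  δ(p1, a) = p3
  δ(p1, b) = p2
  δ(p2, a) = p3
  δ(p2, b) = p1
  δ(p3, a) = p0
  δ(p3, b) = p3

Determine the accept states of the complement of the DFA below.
Complement accept states = All states \ Original accept states
= {p0, p1, p2, p3} \ {p0, p2, p3}
{p1}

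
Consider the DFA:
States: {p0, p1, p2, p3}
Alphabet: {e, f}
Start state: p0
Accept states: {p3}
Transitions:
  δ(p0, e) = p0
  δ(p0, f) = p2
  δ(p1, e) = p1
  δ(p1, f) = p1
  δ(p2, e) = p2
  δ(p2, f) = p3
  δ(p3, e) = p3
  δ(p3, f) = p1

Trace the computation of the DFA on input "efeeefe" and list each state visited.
read 'e': p0 → p0
  read 'f': p0 → p2
  read 'e': p2 → p2
  read 'e': p2 → p2
  read 'e': p2 → p2
  read 'f': p2 → p3
  read 'e': p3 → p3
p0 -> p0 -> p2 -> p2 -> p2 -> p2 -> p3 -> p3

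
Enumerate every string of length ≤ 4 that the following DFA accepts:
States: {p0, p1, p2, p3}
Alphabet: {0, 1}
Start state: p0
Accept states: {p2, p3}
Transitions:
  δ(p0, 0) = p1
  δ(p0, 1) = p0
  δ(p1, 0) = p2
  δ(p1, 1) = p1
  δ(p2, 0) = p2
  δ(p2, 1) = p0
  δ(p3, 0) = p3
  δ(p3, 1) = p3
00, 000, 010, 100, 0000, 0100, 0110, 1000, 1010, 1100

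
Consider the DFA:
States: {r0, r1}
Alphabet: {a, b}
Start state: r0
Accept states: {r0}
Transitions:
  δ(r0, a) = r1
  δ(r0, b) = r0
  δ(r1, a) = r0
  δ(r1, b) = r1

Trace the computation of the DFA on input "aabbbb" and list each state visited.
read 'a': r0 → r1
  read 'a': r1 → r0
  read 'b': r0 → r0
  read 'b': r0 → r0
  read 'b': r0 → r0
  read 'b': r0 → r0
r0 -> r1 -> r0 -> r0 -> r0 -> r0 -> r0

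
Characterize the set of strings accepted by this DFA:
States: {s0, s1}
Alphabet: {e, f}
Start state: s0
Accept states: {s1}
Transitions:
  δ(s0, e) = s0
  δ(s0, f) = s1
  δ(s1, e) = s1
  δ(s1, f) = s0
Testing a few strings:
  'fe' → accept
  'fff' → accept
  'e' → reject
  'ee' → reject
State roles: s0=even number of f's so far; s1=odd number of f's so far
All strings over {e,f} with an odd number of f's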